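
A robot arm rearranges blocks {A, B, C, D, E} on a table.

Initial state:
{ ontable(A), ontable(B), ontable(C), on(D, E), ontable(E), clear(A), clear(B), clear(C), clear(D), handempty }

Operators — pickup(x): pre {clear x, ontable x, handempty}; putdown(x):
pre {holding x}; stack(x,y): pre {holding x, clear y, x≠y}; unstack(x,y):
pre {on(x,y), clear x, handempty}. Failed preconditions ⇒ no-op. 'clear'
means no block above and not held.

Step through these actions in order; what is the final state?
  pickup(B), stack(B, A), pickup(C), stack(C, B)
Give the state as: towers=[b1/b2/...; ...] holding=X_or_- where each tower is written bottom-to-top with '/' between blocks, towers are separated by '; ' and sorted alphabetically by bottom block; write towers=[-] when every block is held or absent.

towers=[A/B/C; E/D] holding=-

step 1 (pickup(B)): towers=[A; C; E/D] holding=B
step 2 (stack(B, A)): towers=[A/B; C; E/D] holding=-
step 3 (pickup(C)): towers=[A/B; E/D] holding=C
step 4 (stack(C, B)): towers=[A/B/C; E/D] holding=-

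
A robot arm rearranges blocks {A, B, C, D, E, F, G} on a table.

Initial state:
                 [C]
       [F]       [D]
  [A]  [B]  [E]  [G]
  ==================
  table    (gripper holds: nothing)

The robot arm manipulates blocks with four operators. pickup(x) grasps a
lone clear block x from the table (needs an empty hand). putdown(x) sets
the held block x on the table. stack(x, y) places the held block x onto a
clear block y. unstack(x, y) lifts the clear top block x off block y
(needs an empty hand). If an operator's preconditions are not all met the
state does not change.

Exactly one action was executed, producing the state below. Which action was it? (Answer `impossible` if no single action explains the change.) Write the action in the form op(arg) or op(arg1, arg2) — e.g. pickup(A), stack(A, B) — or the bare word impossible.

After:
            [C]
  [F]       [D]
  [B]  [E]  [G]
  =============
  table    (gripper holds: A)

target: towers=[B/F; E; G/D/C] holding=A
     unstack(F, B) → towers=[A; B; E; G/D/C] holding=F
         pickup(A) → towers=[B/F; E; G/D/C] holding=A  ← match
         pickup(E) → towers=[A; B/F; G/D/C] holding=E
     unstack(C, D) → towers=[A; B/F; E; G/D] holding=C

pickup(A)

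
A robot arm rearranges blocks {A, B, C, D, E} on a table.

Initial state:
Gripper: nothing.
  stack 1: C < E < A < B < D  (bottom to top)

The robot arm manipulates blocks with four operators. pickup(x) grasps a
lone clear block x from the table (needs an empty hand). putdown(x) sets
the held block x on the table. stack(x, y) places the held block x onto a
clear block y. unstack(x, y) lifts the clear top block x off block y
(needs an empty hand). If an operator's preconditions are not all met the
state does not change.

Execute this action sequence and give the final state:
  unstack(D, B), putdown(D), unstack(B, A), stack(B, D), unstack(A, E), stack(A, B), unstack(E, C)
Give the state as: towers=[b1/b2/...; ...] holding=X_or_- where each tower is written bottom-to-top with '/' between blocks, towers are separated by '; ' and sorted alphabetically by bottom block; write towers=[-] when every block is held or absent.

towers=[C; D/B/A] holding=E

step 1 (unstack(D, B)): towers=[C/E/A/B] holding=D
step 2 (putdown(D)): towers=[C/E/A/B; D] holding=-
step 3 (unstack(B, A)): towers=[C/E/A; D] holding=B
step 4 (stack(B, D)): towers=[C/E/A; D/B] holding=-
step 5 (unstack(A, E)): towers=[C/E; D/B] holding=A
step 6 (stack(A, B)): towers=[C/E; D/B/A] holding=-
step 7 (unstack(E, C)): towers=[C; D/B/A] holding=E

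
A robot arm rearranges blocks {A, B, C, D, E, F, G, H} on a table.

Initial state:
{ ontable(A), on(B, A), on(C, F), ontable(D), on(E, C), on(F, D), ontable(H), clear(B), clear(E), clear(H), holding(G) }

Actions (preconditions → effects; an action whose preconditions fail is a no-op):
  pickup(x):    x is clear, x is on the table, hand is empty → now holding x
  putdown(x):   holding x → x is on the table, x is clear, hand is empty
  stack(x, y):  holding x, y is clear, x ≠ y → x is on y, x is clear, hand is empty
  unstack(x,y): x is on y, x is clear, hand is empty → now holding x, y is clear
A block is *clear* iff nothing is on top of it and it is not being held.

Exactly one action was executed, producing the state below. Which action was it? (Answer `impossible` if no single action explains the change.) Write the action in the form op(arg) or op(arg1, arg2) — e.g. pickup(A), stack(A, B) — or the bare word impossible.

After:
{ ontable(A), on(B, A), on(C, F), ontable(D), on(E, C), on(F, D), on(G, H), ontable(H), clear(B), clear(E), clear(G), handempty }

stack(G, H)

target: towers=[A/B; D/F/C/E; H/G] holding=-
        putdown(G) → towers=[A/B; D/F/C/E; G; H] holding=-
       stack(G, E) → towers=[A/B; D/F/C/E/G; H] holding=-
       stack(G, H) → towers=[A/B; D/F/C/E; H/G] holding=-  ← match
       stack(G, B) → towers=[A/B/G; D/F/C/E; H] holding=-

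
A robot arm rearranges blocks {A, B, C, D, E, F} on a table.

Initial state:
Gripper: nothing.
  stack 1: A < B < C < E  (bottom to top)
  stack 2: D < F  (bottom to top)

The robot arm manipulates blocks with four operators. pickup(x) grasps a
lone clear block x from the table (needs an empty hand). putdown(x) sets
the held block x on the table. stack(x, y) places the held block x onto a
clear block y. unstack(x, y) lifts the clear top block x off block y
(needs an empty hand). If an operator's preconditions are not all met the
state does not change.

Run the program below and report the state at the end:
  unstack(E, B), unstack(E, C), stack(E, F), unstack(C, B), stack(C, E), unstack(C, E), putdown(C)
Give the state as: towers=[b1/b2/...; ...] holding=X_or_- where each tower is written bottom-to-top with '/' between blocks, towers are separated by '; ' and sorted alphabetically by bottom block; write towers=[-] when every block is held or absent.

towers=[A/B; C; D/F/E] holding=-

step 1 (unstack(E, B)) [no-op]: towers=[A/B/C/E; D/F] holding=-
step 2 (unstack(E, C)): towers=[A/B/C; D/F] holding=E
step 3 (stack(E, F)): towers=[A/B/C; D/F/E] holding=-
step 4 (unstack(C, B)): towers=[A/B; D/F/E] holding=C
step 5 (stack(C, E)): towers=[A/B; D/F/E/C] holding=-
step 6 (unstack(C, E)): towers=[A/B; D/F/E] holding=C
step 7 (putdown(C)): towers=[A/B; C; D/F/E] holding=-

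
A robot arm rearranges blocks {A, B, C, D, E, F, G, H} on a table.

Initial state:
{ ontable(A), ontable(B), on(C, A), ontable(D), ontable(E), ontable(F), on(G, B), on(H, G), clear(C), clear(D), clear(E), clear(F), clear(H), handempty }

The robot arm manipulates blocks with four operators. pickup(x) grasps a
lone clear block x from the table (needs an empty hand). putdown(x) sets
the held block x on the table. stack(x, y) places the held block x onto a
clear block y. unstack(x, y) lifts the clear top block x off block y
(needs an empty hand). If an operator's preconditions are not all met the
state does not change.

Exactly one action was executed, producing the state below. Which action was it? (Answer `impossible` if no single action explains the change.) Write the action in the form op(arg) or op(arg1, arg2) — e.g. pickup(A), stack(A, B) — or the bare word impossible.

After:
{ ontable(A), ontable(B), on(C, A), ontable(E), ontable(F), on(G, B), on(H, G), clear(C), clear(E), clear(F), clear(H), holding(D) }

pickup(D)

target: towers=[A/C; B/G/H; E; F] holding=D
         pickup(E) → towers=[A/C; B/G/H; D; F] holding=E
     unstack(H, G) → towers=[A/C; B/G; D; E; F] holding=H
         pickup(F) → towers=[A/C; B/G/H; D; E] holding=F
         pickup(D) → towers=[A/C; B/G/H; E; F] holding=D  ← match
     unstack(C, A) → towers=[A; B/G/H; D; E; F] holding=C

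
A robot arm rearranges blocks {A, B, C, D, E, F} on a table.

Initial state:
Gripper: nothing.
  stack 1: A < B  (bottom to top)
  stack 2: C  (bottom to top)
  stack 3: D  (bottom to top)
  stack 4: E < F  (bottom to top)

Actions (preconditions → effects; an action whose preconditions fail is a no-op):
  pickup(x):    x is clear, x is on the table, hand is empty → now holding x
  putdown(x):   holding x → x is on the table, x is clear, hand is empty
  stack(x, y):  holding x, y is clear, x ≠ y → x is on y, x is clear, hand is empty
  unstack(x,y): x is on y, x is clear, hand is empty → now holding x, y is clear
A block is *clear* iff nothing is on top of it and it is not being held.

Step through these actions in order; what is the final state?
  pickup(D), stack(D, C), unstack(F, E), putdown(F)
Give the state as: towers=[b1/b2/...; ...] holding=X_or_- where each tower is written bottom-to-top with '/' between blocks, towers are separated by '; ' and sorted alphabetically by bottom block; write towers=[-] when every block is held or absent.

towers=[A/B; C/D; E; F] holding=-

step 1 (pickup(D)): towers=[A/B; C; E/F] holding=D
step 2 (stack(D, C)): towers=[A/B; C/D; E/F] holding=-
step 3 (unstack(F, E)): towers=[A/B; C/D; E] holding=F
step 4 (putdown(F)): towers=[A/B; C/D; E; F] holding=-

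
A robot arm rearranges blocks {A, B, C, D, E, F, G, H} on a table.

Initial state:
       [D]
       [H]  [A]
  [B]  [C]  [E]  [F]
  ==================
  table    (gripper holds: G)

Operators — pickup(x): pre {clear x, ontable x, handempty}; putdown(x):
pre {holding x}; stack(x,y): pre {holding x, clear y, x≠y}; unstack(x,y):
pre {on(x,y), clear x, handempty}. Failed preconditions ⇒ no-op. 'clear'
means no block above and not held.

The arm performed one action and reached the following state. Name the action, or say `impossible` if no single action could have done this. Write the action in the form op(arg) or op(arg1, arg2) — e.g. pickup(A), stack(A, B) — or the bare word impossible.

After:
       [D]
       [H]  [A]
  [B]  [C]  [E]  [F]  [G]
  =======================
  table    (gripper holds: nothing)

putdown(G)

target: towers=[B; C/H/D; E/A; F; G] holding=-
        putdown(G) → towers=[B; C/H/D; E/A; F; G] holding=-  ← match
       stack(G, A) → towers=[B; C/H/D; E/A/G; F] holding=-
       stack(G, B) → towers=[B/G; C/H/D; E/A; F] holding=-
       stack(G, F) → towers=[B; C/H/D; E/A; F/G] holding=-
       stack(G, D) → towers=[B; C/H/D/G; E/A; F] holding=-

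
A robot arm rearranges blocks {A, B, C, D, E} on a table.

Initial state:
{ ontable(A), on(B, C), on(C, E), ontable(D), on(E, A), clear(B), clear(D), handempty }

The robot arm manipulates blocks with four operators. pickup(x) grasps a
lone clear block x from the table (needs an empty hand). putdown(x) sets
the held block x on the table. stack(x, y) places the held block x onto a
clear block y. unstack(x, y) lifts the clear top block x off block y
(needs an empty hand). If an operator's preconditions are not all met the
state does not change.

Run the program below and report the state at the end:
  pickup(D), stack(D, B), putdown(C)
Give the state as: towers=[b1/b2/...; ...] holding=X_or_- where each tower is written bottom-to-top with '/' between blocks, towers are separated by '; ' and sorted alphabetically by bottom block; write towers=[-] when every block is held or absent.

towers=[A/E/C/B/D] holding=-

step 1 (pickup(D)): towers=[A/E/C/B] holding=D
step 2 (stack(D, B)): towers=[A/E/C/B/D] holding=-
step 3 (putdown(C)) [no-op]: towers=[A/E/C/B/D] holding=-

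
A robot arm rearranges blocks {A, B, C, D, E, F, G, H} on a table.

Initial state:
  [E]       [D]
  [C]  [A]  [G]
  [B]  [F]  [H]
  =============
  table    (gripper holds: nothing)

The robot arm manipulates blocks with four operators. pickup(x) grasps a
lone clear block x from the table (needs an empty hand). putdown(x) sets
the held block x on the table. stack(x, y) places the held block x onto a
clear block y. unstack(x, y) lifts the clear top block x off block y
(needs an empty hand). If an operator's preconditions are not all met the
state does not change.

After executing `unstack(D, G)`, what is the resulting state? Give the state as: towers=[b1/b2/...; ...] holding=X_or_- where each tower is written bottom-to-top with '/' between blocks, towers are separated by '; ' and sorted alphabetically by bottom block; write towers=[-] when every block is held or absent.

before: towers=[B/C/E; F/A; H/G/D] holding=-
pre[unstack(D, G)]: on(D,G) ok, clear(D) ok, handempty ok
all met → apply unstack(D, G)
after:  towers=[B/C/E; F/A; H/G] holding=D

towers=[B/C/E; F/A; H/G] holding=D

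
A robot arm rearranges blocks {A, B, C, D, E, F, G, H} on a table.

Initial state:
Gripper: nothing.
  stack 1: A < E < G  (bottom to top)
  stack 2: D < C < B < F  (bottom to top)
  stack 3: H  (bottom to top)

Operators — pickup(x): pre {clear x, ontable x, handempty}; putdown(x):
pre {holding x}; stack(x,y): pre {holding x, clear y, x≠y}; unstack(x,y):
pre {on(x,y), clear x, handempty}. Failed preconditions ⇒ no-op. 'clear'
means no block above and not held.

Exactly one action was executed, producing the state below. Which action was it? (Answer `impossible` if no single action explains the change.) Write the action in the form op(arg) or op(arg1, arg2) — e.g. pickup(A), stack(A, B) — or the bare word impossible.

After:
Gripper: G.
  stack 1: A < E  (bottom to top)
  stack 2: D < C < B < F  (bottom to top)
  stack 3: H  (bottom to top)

target: towers=[A/E; D/C/B/F; H] holding=G
     unstack(G, E) → towers=[A/E; D/C/B/F; H] holding=G  ← match
         pickup(H) → towers=[A/E/G; D/C/B/F] holding=H
     unstack(F, B) → towers=[A/E/G; D/C/B; H] holding=F

unstack(G, E)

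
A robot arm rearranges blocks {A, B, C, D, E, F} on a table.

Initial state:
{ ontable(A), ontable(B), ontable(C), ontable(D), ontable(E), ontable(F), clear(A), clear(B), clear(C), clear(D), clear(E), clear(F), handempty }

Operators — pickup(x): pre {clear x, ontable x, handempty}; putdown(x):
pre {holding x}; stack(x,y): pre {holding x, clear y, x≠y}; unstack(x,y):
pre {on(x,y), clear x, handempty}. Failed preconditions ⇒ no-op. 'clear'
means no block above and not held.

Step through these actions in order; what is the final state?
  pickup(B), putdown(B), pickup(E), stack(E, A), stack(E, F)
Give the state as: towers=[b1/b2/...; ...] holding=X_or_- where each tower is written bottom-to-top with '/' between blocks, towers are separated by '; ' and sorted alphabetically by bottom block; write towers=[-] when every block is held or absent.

towers=[A/E; B; C; D; F] holding=-

step 1 (pickup(B)): towers=[A; C; D; E; F] holding=B
step 2 (putdown(B)): towers=[A; B; C; D; E; F] holding=-
step 3 (pickup(E)): towers=[A; B; C; D; F] holding=E
step 4 (stack(E, A)): towers=[A/E; B; C; D; F] holding=-
step 5 (stack(E, F)) [no-op]: towers=[A/E; B; C; D; F] holding=-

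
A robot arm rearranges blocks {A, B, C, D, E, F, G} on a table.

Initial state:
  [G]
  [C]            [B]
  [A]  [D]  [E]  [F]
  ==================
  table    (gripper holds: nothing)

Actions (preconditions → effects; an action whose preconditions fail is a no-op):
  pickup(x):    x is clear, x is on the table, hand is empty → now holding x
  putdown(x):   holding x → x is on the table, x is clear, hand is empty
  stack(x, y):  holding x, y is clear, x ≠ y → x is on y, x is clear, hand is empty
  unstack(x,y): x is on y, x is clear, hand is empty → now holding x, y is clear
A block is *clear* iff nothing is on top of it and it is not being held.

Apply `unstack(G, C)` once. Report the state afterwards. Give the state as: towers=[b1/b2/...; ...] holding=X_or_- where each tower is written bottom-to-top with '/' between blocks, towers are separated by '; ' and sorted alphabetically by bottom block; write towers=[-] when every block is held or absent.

towers=[A/C; D; E; F/B] holding=G

before: towers=[A/C/G; D; E; F/B] holding=-
pre[unstack(G, C)]: on(G,C) ok, clear(G) ok, handempty ok
all met → apply unstack(G, C)
after:  towers=[A/C; D; E; F/B] holding=G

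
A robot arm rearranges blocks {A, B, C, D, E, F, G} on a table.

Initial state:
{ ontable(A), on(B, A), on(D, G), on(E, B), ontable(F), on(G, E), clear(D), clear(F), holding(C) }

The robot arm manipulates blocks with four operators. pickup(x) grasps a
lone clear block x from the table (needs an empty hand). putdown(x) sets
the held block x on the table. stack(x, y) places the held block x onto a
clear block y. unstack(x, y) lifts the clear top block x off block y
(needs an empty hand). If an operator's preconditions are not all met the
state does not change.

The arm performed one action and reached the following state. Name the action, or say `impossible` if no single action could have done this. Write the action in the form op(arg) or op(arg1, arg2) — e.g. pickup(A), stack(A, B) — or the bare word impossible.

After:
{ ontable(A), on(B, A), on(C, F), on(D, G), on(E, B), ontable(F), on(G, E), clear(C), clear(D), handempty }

target: towers=[A/B/E/G/D; F/C] holding=-
        putdown(C) → towers=[A/B/E/G/D; C; F] holding=-
       stack(C, F) → towers=[A/B/E/G/D; F/C] holding=-  ← match
       stack(C, D) → towers=[A/B/E/G/D/C; F] holding=-

stack(C, F)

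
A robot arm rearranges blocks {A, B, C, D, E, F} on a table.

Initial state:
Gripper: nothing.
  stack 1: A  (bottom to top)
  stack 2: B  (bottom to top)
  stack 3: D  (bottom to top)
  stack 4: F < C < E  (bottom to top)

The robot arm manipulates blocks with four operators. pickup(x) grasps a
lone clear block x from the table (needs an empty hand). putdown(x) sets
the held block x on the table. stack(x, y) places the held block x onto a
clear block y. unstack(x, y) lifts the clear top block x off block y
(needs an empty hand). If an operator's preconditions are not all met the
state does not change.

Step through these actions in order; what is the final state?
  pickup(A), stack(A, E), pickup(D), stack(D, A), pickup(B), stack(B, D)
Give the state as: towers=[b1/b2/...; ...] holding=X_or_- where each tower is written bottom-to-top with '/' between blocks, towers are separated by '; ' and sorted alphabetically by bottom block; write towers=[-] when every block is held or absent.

towers=[F/C/E/A/D/B] holding=-

step 1 (pickup(A)): towers=[B; D; F/C/E] holding=A
step 2 (stack(A, E)): towers=[B; D; F/C/E/A] holding=-
step 3 (pickup(D)): towers=[B; F/C/E/A] holding=D
step 4 (stack(D, A)): towers=[B; F/C/E/A/D] holding=-
step 5 (pickup(B)): towers=[F/C/E/A/D] holding=B
step 6 (stack(B, D)): towers=[F/C/E/A/D/B] holding=-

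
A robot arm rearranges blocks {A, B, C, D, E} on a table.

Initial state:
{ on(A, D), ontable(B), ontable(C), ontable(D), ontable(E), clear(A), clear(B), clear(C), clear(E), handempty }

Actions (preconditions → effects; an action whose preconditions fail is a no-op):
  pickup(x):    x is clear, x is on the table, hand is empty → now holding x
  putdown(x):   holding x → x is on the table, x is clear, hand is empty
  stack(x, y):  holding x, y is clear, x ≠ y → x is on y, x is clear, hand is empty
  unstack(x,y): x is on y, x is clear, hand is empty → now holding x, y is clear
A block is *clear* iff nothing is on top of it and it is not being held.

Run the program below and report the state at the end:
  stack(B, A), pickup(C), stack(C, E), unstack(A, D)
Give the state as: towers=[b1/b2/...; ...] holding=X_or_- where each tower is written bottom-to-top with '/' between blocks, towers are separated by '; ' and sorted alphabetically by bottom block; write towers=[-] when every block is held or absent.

towers=[B; D; E/C] holding=A

step 1 (stack(B, A)) [no-op]: towers=[B; C; D/A; E] holding=-
step 2 (pickup(C)): towers=[B; D/A; E] holding=C
step 3 (stack(C, E)): towers=[B; D/A; E/C] holding=-
step 4 (unstack(A, D)): towers=[B; D; E/C] holding=A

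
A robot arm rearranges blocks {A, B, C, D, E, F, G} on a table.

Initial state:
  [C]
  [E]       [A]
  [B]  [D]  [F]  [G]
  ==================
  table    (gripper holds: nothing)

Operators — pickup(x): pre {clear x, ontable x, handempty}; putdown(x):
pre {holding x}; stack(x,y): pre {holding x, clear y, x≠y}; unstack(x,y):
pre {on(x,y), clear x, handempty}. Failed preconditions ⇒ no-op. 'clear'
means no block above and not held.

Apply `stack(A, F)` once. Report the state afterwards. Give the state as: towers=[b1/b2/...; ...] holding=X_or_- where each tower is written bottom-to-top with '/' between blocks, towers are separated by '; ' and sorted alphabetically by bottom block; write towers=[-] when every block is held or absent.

towers=[B/E/C; D; F/A; G] holding=-

before: towers=[B/E/C; D; F/A; G] holding=-
pre[stack(A, F)]: holding(A) ✗, clear(F) ✗, A≠F ✓
holding(A), clear(F) unmet → stack(A, F) is a no-op
after:  towers=[B/E/C; D; F/A; G] holding=-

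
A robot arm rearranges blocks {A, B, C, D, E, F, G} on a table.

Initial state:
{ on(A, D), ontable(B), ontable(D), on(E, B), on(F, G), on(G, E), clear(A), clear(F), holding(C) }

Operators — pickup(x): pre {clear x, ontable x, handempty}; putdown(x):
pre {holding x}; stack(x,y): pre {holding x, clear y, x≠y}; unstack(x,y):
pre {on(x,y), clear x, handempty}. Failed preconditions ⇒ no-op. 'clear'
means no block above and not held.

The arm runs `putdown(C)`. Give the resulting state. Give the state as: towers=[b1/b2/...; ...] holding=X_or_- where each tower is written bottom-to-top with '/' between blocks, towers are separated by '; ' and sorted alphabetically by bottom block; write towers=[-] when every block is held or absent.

towers=[B/E/G/F; C; D/A] holding=-

before: towers=[B/E/G/F; D/A] holding=C
pre[putdown(C)]: holding(C) ✓
all met → apply putdown(C)
after:  towers=[B/E/G/F; C; D/A] holding=-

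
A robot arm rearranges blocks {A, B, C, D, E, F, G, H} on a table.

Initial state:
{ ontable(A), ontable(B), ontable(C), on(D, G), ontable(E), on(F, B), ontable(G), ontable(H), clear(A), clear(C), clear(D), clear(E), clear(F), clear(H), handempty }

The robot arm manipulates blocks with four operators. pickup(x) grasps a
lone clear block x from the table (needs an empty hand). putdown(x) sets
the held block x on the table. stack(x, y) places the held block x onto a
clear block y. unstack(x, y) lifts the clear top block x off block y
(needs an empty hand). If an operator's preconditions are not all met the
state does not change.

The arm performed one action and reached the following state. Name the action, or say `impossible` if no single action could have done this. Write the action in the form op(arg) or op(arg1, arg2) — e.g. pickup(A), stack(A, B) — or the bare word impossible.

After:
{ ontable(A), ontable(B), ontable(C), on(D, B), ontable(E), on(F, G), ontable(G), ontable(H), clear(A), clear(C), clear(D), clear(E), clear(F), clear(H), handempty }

impossible

target: towers=[A; B/D; C; E; G/F; H] holding=-
         pickup(A) → towers=[B/F; C; E; G/D; H] holding=A
         pickup(E) → towers=[A; B/F; C; G/D; H] holding=E
         pickup(H) → towers=[A; B/F; C; E; G/D] holding=H
     unstack(F, B) → towers=[A; B; C; E; G/D; H] holding=F
     unstack(D, G) → towers=[A; B/F; C; E; G; H] holding=D
         pickup(C) → towers=[A; B/F; E; G/D; H] holding=C
none of the 6 applicable actions match → impossible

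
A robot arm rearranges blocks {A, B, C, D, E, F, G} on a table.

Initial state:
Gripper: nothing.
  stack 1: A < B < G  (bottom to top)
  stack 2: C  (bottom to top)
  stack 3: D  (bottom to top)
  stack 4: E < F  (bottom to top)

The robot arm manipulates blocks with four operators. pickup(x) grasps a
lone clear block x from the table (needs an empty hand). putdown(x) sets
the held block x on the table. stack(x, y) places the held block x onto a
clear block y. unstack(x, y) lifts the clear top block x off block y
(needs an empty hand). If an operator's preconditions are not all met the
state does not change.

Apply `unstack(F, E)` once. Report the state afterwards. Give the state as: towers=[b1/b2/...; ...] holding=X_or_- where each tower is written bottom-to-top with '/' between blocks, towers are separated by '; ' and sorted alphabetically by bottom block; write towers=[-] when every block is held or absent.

towers=[A/B/G; C; D; E] holding=F

before: towers=[A/B/G; C; D; E/F] holding=-
pre[unstack(F, E)]: on(F,E) ✓, clear(F) ✓, handempty ✓
all met → apply unstack(F, E)
after:  towers=[A/B/G; C; D; E] holding=F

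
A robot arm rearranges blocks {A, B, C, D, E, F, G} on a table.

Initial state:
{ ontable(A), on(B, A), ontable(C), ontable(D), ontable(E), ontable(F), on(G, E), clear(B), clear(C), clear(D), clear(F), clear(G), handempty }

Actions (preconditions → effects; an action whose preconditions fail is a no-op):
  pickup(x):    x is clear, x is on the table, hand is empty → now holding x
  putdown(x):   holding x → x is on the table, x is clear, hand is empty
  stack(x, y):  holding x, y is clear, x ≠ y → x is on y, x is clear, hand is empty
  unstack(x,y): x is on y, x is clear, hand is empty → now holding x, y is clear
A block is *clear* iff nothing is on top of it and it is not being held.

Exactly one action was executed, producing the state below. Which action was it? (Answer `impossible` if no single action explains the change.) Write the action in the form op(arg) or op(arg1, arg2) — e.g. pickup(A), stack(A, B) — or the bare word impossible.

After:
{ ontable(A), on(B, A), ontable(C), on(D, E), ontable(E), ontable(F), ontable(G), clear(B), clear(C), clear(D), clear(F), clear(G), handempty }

target: towers=[A/B; C; E/D; F; G] holding=-
     unstack(B, A) → towers=[A; C; D; E/G; F] holding=B
         pickup(F) → towers=[A/B; C; D; E/G] holding=F
     unstack(G, E) → towers=[A/B; C; D; E; F] holding=G
         pickup(D) → towers=[A/B; C; E/G; F] holding=D
         pickup(C) → towers=[A/B; D; E/G; F] holding=C
none of the 5 applicable actions match → impossible

impossible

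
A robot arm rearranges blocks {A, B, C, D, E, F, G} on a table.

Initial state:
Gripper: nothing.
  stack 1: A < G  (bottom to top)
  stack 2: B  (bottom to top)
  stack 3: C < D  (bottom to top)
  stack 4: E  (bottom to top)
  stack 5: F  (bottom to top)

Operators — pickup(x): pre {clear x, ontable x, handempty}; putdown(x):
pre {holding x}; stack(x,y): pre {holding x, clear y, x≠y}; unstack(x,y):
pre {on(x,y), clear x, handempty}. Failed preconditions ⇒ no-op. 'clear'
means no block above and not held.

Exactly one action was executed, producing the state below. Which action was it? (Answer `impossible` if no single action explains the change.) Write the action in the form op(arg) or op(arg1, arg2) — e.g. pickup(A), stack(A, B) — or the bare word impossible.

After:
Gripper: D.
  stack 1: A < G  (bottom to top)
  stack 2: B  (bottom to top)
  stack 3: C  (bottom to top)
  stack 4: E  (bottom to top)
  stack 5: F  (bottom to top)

target: towers=[A/G; B; C; E; F] holding=D
         pickup(B) → towers=[A/G; C/D; E; F] holding=B
         pickup(F) → towers=[A/G; B; C/D; E] holding=F
     unstack(G, A) → towers=[A; B; C/D; E; F] holding=G
     unstack(D, C) → towers=[A/G; B; C; E; F] holding=D  ← match
         pickup(E) → towers=[A/G; B; C/D; F] holding=E

unstack(D, C)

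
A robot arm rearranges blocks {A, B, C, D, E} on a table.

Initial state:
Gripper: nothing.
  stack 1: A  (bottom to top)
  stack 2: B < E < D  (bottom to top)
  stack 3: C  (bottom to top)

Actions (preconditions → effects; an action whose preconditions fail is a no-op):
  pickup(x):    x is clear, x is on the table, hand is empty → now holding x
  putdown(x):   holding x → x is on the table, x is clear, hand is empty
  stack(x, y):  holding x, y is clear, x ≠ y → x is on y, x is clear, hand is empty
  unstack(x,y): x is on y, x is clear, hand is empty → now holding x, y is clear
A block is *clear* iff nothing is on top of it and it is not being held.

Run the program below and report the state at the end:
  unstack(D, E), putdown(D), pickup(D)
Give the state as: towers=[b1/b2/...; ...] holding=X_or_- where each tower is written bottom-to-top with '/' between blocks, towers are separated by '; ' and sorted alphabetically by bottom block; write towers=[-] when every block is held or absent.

towers=[A; B/E; C] holding=D

step 1 (unstack(D, E)): towers=[A; B/E; C] holding=D
step 2 (putdown(D)): towers=[A; B/E; C; D] holding=-
step 3 (pickup(D)): towers=[A; B/E; C] holding=D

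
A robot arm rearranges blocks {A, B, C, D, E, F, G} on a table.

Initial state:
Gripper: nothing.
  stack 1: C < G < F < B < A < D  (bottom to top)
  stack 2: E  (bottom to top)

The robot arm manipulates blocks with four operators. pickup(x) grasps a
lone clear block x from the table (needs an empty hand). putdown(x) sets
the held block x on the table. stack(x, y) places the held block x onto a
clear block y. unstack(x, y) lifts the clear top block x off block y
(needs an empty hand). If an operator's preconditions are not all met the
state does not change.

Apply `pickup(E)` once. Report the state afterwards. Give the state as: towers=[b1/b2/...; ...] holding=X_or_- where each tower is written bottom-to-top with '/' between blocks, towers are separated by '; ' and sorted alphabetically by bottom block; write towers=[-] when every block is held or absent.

towers=[C/G/F/B/A/D] holding=E

before: towers=[C/G/F/B/A/D; E] holding=-
pre[pickup(E)]: clear(E) ✓, ontable(E) ✓, handempty ✓
all met → apply pickup(E)
after:  towers=[C/G/F/B/A/D] holding=E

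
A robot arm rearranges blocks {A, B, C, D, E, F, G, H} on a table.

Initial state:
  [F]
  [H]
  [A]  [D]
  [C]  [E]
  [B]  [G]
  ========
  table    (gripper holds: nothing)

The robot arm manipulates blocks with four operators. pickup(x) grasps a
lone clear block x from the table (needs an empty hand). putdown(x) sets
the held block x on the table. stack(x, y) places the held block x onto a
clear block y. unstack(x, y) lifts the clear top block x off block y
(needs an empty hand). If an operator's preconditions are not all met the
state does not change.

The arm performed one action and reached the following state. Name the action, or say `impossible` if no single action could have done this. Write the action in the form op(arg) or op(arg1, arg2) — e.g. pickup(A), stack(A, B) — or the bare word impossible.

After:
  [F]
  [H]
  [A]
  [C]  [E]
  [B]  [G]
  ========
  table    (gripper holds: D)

target: towers=[B/C/A/H/F; G/E] holding=D
     unstack(F, H) → towers=[B/C/A/H; G/E/D] holding=F
     unstack(D, E) → towers=[B/C/A/H/F; G/E] holding=D  ← match

unstack(D, E)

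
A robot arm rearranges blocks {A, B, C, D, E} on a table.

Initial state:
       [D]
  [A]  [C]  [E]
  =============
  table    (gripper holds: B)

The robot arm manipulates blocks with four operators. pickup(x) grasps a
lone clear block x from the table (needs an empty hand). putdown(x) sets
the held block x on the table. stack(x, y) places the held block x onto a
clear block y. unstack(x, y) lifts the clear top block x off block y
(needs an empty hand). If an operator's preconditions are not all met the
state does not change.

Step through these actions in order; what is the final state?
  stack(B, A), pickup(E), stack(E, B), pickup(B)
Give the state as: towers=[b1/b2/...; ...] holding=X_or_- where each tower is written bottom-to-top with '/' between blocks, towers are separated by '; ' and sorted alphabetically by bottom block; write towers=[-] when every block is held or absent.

step 1 (stack(B, A)): towers=[A/B; C/D; E] holding=-
step 2 (pickup(E)): towers=[A/B; C/D] holding=E
step 3 (stack(E, B)): towers=[A/B/E; C/D] holding=-
step 4 (pickup(B)) [no-op]: towers=[A/B/E; C/D] holding=-

towers=[A/B/E; C/D] holding=-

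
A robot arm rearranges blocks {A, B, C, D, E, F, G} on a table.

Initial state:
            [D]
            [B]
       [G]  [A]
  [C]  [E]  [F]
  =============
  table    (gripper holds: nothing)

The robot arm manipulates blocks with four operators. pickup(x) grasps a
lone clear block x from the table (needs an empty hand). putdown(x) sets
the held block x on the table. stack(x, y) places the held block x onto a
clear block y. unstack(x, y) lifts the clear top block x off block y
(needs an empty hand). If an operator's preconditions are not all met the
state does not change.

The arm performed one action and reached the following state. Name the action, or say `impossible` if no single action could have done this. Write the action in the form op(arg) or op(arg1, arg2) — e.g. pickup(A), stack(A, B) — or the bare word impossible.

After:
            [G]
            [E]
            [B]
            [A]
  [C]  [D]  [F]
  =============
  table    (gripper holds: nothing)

impossible

target: towers=[C; D; F/A/B/E/G] holding=-
     unstack(G, E) → towers=[C; E; F/A/B/D] holding=G
     unstack(D, B) → towers=[C; E/G; F/A/B] holding=D
         pickup(C) → towers=[E/G; F/A/B/D] holding=C
none of the 3 applicable actions match → impossible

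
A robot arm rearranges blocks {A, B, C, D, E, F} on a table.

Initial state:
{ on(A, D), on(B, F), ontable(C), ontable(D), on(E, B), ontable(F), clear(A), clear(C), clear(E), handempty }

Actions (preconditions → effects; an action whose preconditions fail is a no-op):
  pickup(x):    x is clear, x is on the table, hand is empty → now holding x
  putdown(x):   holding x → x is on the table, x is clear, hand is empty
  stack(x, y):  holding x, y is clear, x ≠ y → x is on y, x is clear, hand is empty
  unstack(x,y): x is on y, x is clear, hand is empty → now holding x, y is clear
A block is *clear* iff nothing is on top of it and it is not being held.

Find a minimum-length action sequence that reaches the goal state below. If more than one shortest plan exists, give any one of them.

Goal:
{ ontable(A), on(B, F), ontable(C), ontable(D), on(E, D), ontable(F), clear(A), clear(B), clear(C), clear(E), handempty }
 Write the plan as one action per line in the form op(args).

step 1 (unstack(A, D)): towers=[C; D; F/B/E] holding=A
step 2 (putdown(A)): towers=[A; C; D; F/B/E] holding=-
step 3 (unstack(E, B)): towers=[A; C; D; F/B] holding=E
step 4 (stack(E, D)): towers=[A; C; D/E; F/B] holding=-
goal check: towers=[A; C; D/E; F/B] holding=- — reached (length 4, optimal by BFS)

unstack(A, D)
putdown(A)
unstack(E, B)
stack(E, D)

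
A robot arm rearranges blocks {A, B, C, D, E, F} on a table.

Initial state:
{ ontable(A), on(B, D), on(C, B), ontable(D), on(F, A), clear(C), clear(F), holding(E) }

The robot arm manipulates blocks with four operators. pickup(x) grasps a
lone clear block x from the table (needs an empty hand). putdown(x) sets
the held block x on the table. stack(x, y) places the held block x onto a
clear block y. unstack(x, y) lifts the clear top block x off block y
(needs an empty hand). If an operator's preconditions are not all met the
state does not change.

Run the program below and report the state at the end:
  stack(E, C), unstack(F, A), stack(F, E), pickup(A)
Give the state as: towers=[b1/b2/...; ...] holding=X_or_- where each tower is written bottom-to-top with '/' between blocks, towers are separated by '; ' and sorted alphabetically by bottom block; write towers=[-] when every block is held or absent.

towers=[D/B/C/E/F] holding=A

step 1 (stack(E, C)): towers=[A/F; D/B/C/E] holding=-
step 2 (unstack(F, A)): towers=[A; D/B/C/E] holding=F
step 3 (stack(F, E)): towers=[A; D/B/C/E/F] holding=-
step 4 (pickup(A)): towers=[D/B/C/E/F] holding=A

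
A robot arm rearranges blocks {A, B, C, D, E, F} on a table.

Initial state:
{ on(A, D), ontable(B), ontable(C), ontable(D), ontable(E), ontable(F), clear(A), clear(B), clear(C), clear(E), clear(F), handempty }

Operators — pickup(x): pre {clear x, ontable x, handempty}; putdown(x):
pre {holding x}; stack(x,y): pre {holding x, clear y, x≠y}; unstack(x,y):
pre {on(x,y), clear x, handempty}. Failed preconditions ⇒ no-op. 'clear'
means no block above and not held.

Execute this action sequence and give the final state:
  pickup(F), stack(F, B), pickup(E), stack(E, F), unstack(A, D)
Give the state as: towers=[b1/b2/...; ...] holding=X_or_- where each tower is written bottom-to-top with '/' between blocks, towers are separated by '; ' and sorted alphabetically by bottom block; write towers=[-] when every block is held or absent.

towers=[B/F/E; C; D] holding=A

step 1 (pickup(F)): towers=[B; C; D/A; E] holding=F
step 2 (stack(F, B)): towers=[B/F; C; D/A; E] holding=-
step 3 (pickup(E)): towers=[B/F; C; D/A] holding=E
step 4 (stack(E, F)): towers=[B/F/E; C; D/A] holding=-
step 5 (unstack(A, D)): towers=[B/F/E; C; D] holding=A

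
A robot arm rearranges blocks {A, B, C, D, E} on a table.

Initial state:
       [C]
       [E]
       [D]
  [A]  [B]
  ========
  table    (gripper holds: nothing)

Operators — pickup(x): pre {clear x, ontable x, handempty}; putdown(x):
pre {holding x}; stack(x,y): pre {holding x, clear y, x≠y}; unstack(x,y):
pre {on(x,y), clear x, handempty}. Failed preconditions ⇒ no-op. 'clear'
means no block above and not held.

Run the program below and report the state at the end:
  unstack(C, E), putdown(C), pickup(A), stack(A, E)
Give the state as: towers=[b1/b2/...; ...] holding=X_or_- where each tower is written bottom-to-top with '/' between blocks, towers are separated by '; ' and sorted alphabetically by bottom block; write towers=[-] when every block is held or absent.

towers=[B/D/E/A; C] holding=-

step 1 (unstack(C, E)): towers=[A; B/D/E] holding=C
step 2 (putdown(C)): towers=[A; B/D/E; C] holding=-
step 3 (pickup(A)): towers=[B/D/E; C] holding=A
step 4 (stack(A, E)): towers=[B/D/E/A; C] holding=-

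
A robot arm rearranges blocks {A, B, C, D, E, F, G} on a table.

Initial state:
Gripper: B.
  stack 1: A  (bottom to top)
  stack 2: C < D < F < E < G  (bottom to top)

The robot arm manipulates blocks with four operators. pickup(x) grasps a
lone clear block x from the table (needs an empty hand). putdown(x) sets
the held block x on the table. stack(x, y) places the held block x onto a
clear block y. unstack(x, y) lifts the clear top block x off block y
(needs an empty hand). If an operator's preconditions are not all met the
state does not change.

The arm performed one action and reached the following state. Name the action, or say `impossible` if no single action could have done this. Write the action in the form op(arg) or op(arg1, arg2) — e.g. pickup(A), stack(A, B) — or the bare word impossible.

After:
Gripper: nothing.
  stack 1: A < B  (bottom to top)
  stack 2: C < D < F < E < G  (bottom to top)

stack(B, A)

target: towers=[A/B; C/D/F/E/G] holding=-
        putdown(B) → towers=[A; B; C/D/F/E/G] holding=-
       stack(B, G) → towers=[A; C/D/F/E/G/B] holding=-
       stack(B, A) → towers=[A/B; C/D/F/E/G] holding=-  ← match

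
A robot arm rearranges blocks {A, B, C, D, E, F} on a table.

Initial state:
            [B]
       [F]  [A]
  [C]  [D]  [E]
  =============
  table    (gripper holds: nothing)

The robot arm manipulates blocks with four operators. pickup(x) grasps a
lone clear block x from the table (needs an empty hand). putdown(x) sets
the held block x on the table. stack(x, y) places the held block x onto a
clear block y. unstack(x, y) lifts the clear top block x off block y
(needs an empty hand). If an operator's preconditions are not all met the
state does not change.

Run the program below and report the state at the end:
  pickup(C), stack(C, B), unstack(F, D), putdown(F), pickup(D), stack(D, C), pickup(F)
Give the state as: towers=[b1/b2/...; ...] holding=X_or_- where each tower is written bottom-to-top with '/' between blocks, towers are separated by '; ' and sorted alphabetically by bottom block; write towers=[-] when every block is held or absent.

towers=[E/A/B/C/D] holding=F

step 1 (pickup(C)): towers=[D/F; E/A/B] holding=C
step 2 (stack(C, B)): towers=[D/F; E/A/B/C] holding=-
step 3 (unstack(F, D)): towers=[D; E/A/B/C] holding=F
step 4 (putdown(F)): towers=[D; E/A/B/C; F] holding=-
step 5 (pickup(D)): towers=[E/A/B/C; F] holding=D
step 6 (stack(D, C)): towers=[E/A/B/C/D; F] holding=-
step 7 (pickup(F)): towers=[E/A/B/C/D] holding=F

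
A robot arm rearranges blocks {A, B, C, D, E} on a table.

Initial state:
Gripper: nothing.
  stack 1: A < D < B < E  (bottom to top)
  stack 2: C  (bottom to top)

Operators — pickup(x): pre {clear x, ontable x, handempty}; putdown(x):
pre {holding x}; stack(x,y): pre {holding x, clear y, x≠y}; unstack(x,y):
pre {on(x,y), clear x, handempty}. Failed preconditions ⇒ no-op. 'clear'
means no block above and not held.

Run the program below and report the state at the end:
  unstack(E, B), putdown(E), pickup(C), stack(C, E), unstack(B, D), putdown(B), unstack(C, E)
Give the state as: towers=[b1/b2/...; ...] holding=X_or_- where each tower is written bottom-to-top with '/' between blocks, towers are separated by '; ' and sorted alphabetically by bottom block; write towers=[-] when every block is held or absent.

towers=[A/D; B; E] holding=C

step 1 (unstack(E, B)): towers=[A/D/B; C] holding=E
step 2 (putdown(E)): towers=[A/D/B; C; E] holding=-
step 3 (pickup(C)): towers=[A/D/B; E] holding=C
step 4 (stack(C, E)): towers=[A/D/B; E/C] holding=-
step 5 (unstack(B, D)): towers=[A/D; E/C] holding=B
step 6 (putdown(B)): towers=[A/D; B; E/C] holding=-
step 7 (unstack(C, E)): towers=[A/D; B; E] holding=C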